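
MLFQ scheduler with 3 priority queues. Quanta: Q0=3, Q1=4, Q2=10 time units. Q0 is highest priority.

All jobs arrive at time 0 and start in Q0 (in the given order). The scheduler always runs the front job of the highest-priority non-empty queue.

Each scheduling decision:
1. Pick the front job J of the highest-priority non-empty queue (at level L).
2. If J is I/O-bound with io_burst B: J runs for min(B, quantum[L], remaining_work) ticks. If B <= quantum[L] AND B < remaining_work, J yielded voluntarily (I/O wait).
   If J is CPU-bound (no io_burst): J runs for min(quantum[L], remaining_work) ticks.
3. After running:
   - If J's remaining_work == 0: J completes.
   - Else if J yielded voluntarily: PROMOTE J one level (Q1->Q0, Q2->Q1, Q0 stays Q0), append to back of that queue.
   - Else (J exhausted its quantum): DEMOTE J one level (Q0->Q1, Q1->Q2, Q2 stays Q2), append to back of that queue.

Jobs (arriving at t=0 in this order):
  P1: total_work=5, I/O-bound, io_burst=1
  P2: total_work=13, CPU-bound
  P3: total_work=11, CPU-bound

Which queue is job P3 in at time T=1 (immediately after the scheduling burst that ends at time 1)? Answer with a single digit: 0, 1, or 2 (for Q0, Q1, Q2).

Answer: 0

Derivation:
t=0-1: P1@Q0 runs 1, rem=4, I/O yield, promote→Q0. Q0=[P2,P3,P1] Q1=[] Q2=[]
t=1-4: P2@Q0 runs 3, rem=10, quantum used, demote→Q1. Q0=[P3,P1] Q1=[P2] Q2=[]
t=4-7: P3@Q0 runs 3, rem=8, quantum used, demote→Q1. Q0=[P1] Q1=[P2,P3] Q2=[]
t=7-8: P1@Q0 runs 1, rem=3, I/O yield, promote→Q0. Q0=[P1] Q1=[P2,P3] Q2=[]
t=8-9: P1@Q0 runs 1, rem=2, I/O yield, promote→Q0. Q0=[P1] Q1=[P2,P3] Q2=[]
t=9-10: P1@Q0 runs 1, rem=1, I/O yield, promote→Q0. Q0=[P1] Q1=[P2,P3] Q2=[]
t=10-11: P1@Q0 runs 1, rem=0, completes. Q0=[] Q1=[P2,P3] Q2=[]
t=11-15: P2@Q1 runs 4, rem=6, quantum used, demote→Q2. Q0=[] Q1=[P3] Q2=[P2]
t=15-19: P3@Q1 runs 4, rem=4, quantum used, demote→Q2. Q0=[] Q1=[] Q2=[P2,P3]
t=19-25: P2@Q2 runs 6, rem=0, completes. Q0=[] Q1=[] Q2=[P3]
t=25-29: P3@Q2 runs 4, rem=0, completes. Q0=[] Q1=[] Q2=[]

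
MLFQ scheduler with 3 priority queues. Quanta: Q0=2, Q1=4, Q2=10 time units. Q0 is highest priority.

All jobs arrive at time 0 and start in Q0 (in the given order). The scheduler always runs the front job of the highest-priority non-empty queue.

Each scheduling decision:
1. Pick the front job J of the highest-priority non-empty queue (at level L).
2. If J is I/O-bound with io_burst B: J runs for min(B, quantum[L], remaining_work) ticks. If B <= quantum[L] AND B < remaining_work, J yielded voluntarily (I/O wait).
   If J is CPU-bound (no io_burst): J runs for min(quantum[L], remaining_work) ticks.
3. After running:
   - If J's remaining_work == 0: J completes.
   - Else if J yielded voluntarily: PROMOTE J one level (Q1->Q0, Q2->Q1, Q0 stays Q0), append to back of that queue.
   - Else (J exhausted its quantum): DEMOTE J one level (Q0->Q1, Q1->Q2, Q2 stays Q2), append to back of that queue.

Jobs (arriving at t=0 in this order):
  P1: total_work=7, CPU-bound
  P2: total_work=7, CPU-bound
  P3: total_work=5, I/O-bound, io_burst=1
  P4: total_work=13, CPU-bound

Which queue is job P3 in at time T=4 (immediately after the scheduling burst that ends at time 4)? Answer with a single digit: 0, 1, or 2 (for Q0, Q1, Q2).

t=0-2: P1@Q0 runs 2, rem=5, quantum used, demote→Q1. Q0=[P2,P3,P4] Q1=[P1] Q2=[]
t=2-4: P2@Q0 runs 2, rem=5, quantum used, demote→Q1. Q0=[P3,P4] Q1=[P1,P2] Q2=[]
t=4-5: P3@Q0 runs 1, rem=4, I/O yield, promote→Q0. Q0=[P4,P3] Q1=[P1,P2] Q2=[]
t=5-7: P4@Q0 runs 2, rem=11, quantum used, demote→Q1. Q0=[P3] Q1=[P1,P2,P4] Q2=[]
t=7-8: P3@Q0 runs 1, rem=3, I/O yield, promote→Q0. Q0=[P3] Q1=[P1,P2,P4] Q2=[]
t=8-9: P3@Q0 runs 1, rem=2, I/O yield, promote→Q0. Q0=[P3] Q1=[P1,P2,P4] Q2=[]
t=9-10: P3@Q0 runs 1, rem=1, I/O yield, promote→Q0. Q0=[P3] Q1=[P1,P2,P4] Q2=[]
t=10-11: P3@Q0 runs 1, rem=0, completes. Q0=[] Q1=[P1,P2,P4] Q2=[]
t=11-15: P1@Q1 runs 4, rem=1, quantum used, demote→Q2. Q0=[] Q1=[P2,P4] Q2=[P1]
t=15-19: P2@Q1 runs 4, rem=1, quantum used, demote→Q2. Q0=[] Q1=[P4] Q2=[P1,P2]
t=19-23: P4@Q1 runs 4, rem=7, quantum used, demote→Q2. Q0=[] Q1=[] Q2=[P1,P2,P4]
t=23-24: P1@Q2 runs 1, rem=0, completes. Q0=[] Q1=[] Q2=[P2,P4]
t=24-25: P2@Q2 runs 1, rem=0, completes. Q0=[] Q1=[] Q2=[P4]
t=25-32: P4@Q2 runs 7, rem=0, completes. Q0=[] Q1=[] Q2=[]

Answer: 0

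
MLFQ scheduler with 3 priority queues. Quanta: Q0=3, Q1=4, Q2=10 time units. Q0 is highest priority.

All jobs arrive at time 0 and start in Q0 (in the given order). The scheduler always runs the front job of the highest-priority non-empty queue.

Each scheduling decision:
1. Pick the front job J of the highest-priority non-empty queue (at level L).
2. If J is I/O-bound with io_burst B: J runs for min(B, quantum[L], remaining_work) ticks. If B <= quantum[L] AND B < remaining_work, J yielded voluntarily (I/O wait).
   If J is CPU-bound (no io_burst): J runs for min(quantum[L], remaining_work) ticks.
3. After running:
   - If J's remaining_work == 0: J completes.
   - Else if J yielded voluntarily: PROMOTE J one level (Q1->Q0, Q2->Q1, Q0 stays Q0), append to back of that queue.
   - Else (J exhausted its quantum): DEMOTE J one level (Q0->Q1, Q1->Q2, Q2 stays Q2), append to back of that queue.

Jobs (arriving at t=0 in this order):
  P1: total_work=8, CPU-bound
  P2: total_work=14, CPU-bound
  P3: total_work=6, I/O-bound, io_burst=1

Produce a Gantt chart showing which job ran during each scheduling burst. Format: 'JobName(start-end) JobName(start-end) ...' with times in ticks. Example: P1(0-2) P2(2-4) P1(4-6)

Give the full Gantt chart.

Answer: P1(0-3) P2(3-6) P3(6-7) P3(7-8) P3(8-9) P3(9-10) P3(10-11) P3(11-12) P1(12-16) P2(16-20) P1(20-21) P2(21-28)

Derivation:
t=0-3: P1@Q0 runs 3, rem=5, quantum used, demote→Q1. Q0=[P2,P3] Q1=[P1] Q2=[]
t=3-6: P2@Q0 runs 3, rem=11, quantum used, demote→Q1. Q0=[P3] Q1=[P1,P2] Q2=[]
t=6-7: P3@Q0 runs 1, rem=5, I/O yield, promote→Q0. Q0=[P3] Q1=[P1,P2] Q2=[]
t=7-8: P3@Q0 runs 1, rem=4, I/O yield, promote→Q0. Q0=[P3] Q1=[P1,P2] Q2=[]
t=8-9: P3@Q0 runs 1, rem=3, I/O yield, promote→Q0. Q0=[P3] Q1=[P1,P2] Q2=[]
t=9-10: P3@Q0 runs 1, rem=2, I/O yield, promote→Q0. Q0=[P3] Q1=[P1,P2] Q2=[]
t=10-11: P3@Q0 runs 1, rem=1, I/O yield, promote→Q0. Q0=[P3] Q1=[P1,P2] Q2=[]
t=11-12: P3@Q0 runs 1, rem=0, completes. Q0=[] Q1=[P1,P2] Q2=[]
t=12-16: P1@Q1 runs 4, rem=1, quantum used, demote→Q2. Q0=[] Q1=[P2] Q2=[P1]
t=16-20: P2@Q1 runs 4, rem=7, quantum used, demote→Q2. Q0=[] Q1=[] Q2=[P1,P2]
t=20-21: P1@Q2 runs 1, rem=0, completes. Q0=[] Q1=[] Q2=[P2]
t=21-28: P2@Q2 runs 7, rem=0, completes. Q0=[] Q1=[] Q2=[]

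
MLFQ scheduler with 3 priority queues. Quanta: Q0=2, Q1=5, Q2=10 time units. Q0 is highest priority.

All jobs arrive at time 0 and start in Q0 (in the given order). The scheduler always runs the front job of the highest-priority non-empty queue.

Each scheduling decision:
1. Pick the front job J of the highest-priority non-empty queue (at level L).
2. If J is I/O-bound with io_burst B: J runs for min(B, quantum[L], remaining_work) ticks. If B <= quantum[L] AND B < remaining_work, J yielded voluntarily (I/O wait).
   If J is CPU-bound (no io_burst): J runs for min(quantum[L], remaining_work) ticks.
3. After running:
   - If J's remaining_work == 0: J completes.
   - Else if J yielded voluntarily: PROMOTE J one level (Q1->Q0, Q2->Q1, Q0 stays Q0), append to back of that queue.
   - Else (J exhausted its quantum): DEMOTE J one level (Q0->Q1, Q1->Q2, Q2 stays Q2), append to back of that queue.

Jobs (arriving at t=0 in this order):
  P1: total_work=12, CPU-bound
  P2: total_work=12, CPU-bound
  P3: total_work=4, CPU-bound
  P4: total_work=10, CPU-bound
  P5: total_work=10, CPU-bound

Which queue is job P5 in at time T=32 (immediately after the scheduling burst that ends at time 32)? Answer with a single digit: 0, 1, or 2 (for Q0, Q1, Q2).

t=0-2: P1@Q0 runs 2, rem=10, quantum used, demote→Q1. Q0=[P2,P3,P4,P5] Q1=[P1] Q2=[]
t=2-4: P2@Q0 runs 2, rem=10, quantum used, demote→Q1. Q0=[P3,P4,P5] Q1=[P1,P2] Q2=[]
t=4-6: P3@Q0 runs 2, rem=2, quantum used, demote→Q1. Q0=[P4,P5] Q1=[P1,P2,P3] Q2=[]
t=6-8: P4@Q0 runs 2, rem=8, quantum used, demote→Q1. Q0=[P5] Q1=[P1,P2,P3,P4] Q2=[]
t=8-10: P5@Q0 runs 2, rem=8, quantum used, demote→Q1. Q0=[] Q1=[P1,P2,P3,P4,P5] Q2=[]
t=10-15: P1@Q1 runs 5, rem=5, quantum used, demote→Q2. Q0=[] Q1=[P2,P3,P4,P5] Q2=[P1]
t=15-20: P2@Q1 runs 5, rem=5, quantum used, demote→Q2. Q0=[] Q1=[P3,P4,P5] Q2=[P1,P2]
t=20-22: P3@Q1 runs 2, rem=0, completes. Q0=[] Q1=[P4,P5] Q2=[P1,P2]
t=22-27: P4@Q1 runs 5, rem=3, quantum used, demote→Q2. Q0=[] Q1=[P5] Q2=[P1,P2,P4]
t=27-32: P5@Q1 runs 5, rem=3, quantum used, demote→Q2. Q0=[] Q1=[] Q2=[P1,P2,P4,P5]
t=32-37: P1@Q2 runs 5, rem=0, completes. Q0=[] Q1=[] Q2=[P2,P4,P5]
t=37-42: P2@Q2 runs 5, rem=0, completes. Q0=[] Q1=[] Q2=[P4,P5]
t=42-45: P4@Q2 runs 3, rem=0, completes. Q0=[] Q1=[] Q2=[P5]
t=45-48: P5@Q2 runs 3, rem=0, completes. Q0=[] Q1=[] Q2=[]

Answer: 2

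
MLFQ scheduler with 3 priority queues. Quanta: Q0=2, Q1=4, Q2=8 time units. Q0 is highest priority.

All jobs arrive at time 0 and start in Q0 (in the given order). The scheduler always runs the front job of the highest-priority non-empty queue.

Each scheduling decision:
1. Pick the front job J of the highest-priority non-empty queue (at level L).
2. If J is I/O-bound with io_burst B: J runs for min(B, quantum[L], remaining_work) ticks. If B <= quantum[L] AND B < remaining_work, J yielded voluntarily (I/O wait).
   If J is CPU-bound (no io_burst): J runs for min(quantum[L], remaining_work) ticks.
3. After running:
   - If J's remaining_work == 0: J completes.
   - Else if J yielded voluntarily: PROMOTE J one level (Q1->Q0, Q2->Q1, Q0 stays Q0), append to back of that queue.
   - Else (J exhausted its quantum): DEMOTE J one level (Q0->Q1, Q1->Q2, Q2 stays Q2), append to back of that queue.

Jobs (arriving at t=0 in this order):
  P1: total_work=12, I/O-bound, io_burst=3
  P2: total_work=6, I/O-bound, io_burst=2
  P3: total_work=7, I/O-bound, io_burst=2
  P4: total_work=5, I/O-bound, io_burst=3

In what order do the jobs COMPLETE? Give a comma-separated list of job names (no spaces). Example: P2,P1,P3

Answer: P2,P3,P4,P1

Derivation:
t=0-2: P1@Q0 runs 2, rem=10, quantum used, demote→Q1. Q0=[P2,P3,P4] Q1=[P1] Q2=[]
t=2-4: P2@Q0 runs 2, rem=4, I/O yield, promote→Q0. Q0=[P3,P4,P2] Q1=[P1] Q2=[]
t=4-6: P3@Q0 runs 2, rem=5, I/O yield, promote→Q0. Q0=[P4,P2,P3] Q1=[P1] Q2=[]
t=6-8: P4@Q0 runs 2, rem=3, quantum used, demote→Q1. Q0=[P2,P3] Q1=[P1,P4] Q2=[]
t=8-10: P2@Q0 runs 2, rem=2, I/O yield, promote→Q0. Q0=[P3,P2] Q1=[P1,P4] Q2=[]
t=10-12: P3@Q0 runs 2, rem=3, I/O yield, promote→Q0. Q0=[P2,P3] Q1=[P1,P4] Q2=[]
t=12-14: P2@Q0 runs 2, rem=0, completes. Q0=[P3] Q1=[P1,P4] Q2=[]
t=14-16: P3@Q0 runs 2, rem=1, I/O yield, promote→Q0. Q0=[P3] Q1=[P1,P4] Q2=[]
t=16-17: P3@Q0 runs 1, rem=0, completes. Q0=[] Q1=[P1,P4] Q2=[]
t=17-20: P1@Q1 runs 3, rem=7, I/O yield, promote→Q0. Q0=[P1] Q1=[P4] Q2=[]
t=20-22: P1@Q0 runs 2, rem=5, quantum used, demote→Q1. Q0=[] Q1=[P4,P1] Q2=[]
t=22-25: P4@Q1 runs 3, rem=0, completes. Q0=[] Q1=[P1] Q2=[]
t=25-28: P1@Q1 runs 3, rem=2, I/O yield, promote→Q0. Q0=[P1] Q1=[] Q2=[]
t=28-30: P1@Q0 runs 2, rem=0, completes. Q0=[] Q1=[] Q2=[]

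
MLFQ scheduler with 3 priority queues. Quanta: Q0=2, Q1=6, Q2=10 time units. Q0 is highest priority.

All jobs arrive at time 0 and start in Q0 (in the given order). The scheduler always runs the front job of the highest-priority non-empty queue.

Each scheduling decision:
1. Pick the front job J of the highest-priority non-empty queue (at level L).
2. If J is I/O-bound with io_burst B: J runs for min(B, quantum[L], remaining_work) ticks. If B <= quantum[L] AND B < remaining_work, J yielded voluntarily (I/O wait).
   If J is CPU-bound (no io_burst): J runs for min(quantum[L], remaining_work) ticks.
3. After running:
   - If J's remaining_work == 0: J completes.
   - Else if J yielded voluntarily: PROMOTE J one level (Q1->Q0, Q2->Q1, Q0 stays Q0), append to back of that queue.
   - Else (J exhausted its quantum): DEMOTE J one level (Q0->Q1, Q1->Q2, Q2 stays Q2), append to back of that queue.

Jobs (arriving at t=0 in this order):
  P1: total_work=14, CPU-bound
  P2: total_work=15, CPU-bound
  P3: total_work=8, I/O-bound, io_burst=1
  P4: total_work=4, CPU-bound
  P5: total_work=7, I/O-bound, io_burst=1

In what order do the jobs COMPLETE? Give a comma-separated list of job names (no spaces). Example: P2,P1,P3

t=0-2: P1@Q0 runs 2, rem=12, quantum used, demote→Q1. Q0=[P2,P3,P4,P5] Q1=[P1] Q2=[]
t=2-4: P2@Q0 runs 2, rem=13, quantum used, demote→Q1. Q0=[P3,P4,P5] Q1=[P1,P2] Q2=[]
t=4-5: P3@Q0 runs 1, rem=7, I/O yield, promote→Q0. Q0=[P4,P5,P3] Q1=[P1,P2] Q2=[]
t=5-7: P4@Q0 runs 2, rem=2, quantum used, demote→Q1. Q0=[P5,P3] Q1=[P1,P2,P4] Q2=[]
t=7-8: P5@Q0 runs 1, rem=6, I/O yield, promote→Q0. Q0=[P3,P5] Q1=[P1,P2,P4] Q2=[]
t=8-9: P3@Q0 runs 1, rem=6, I/O yield, promote→Q0. Q0=[P5,P3] Q1=[P1,P2,P4] Q2=[]
t=9-10: P5@Q0 runs 1, rem=5, I/O yield, promote→Q0. Q0=[P3,P5] Q1=[P1,P2,P4] Q2=[]
t=10-11: P3@Q0 runs 1, rem=5, I/O yield, promote→Q0. Q0=[P5,P3] Q1=[P1,P2,P4] Q2=[]
t=11-12: P5@Q0 runs 1, rem=4, I/O yield, promote→Q0. Q0=[P3,P5] Q1=[P1,P2,P4] Q2=[]
t=12-13: P3@Q0 runs 1, rem=4, I/O yield, promote→Q0. Q0=[P5,P3] Q1=[P1,P2,P4] Q2=[]
t=13-14: P5@Q0 runs 1, rem=3, I/O yield, promote→Q0. Q0=[P3,P5] Q1=[P1,P2,P4] Q2=[]
t=14-15: P3@Q0 runs 1, rem=3, I/O yield, promote→Q0. Q0=[P5,P3] Q1=[P1,P2,P4] Q2=[]
t=15-16: P5@Q0 runs 1, rem=2, I/O yield, promote→Q0. Q0=[P3,P5] Q1=[P1,P2,P4] Q2=[]
t=16-17: P3@Q0 runs 1, rem=2, I/O yield, promote→Q0. Q0=[P5,P3] Q1=[P1,P2,P4] Q2=[]
t=17-18: P5@Q0 runs 1, rem=1, I/O yield, promote→Q0. Q0=[P3,P5] Q1=[P1,P2,P4] Q2=[]
t=18-19: P3@Q0 runs 1, rem=1, I/O yield, promote→Q0. Q0=[P5,P3] Q1=[P1,P2,P4] Q2=[]
t=19-20: P5@Q0 runs 1, rem=0, completes. Q0=[P3] Q1=[P1,P2,P4] Q2=[]
t=20-21: P3@Q0 runs 1, rem=0, completes. Q0=[] Q1=[P1,P2,P4] Q2=[]
t=21-27: P1@Q1 runs 6, rem=6, quantum used, demote→Q2. Q0=[] Q1=[P2,P4] Q2=[P1]
t=27-33: P2@Q1 runs 6, rem=7, quantum used, demote→Q2. Q0=[] Q1=[P4] Q2=[P1,P2]
t=33-35: P4@Q1 runs 2, rem=0, completes. Q0=[] Q1=[] Q2=[P1,P2]
t=35-41: P1@Q2 runs 6, rem=0, completes. Q0=[] Q1=[] Q2=[P2]
t=41-48: P2@Q2 runs 7, rem=0, completes. Q0=[] Q1=[] Q2=[]

Answer: P5,P3,P4,P1,P2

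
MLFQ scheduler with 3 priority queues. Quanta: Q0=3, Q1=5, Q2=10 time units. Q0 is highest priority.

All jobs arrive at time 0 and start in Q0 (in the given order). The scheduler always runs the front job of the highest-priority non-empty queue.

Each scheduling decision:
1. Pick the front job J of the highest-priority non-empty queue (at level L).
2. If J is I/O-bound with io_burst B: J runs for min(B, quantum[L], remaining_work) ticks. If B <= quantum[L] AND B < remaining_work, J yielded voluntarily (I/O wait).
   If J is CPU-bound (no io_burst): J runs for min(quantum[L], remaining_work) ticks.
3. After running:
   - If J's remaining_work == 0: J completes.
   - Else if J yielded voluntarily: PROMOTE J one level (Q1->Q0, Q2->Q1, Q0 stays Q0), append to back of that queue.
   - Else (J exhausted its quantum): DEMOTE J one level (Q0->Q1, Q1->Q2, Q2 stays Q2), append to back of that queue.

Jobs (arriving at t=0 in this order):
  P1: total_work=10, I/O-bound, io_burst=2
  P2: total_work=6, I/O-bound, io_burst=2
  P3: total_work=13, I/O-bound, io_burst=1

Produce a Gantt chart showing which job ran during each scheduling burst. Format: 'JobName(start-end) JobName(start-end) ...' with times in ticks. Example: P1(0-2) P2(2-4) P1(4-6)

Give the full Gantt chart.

t=0-2: P1@Q0 runs 2, rem=8, I/O yield, promote→Q0. Q0=[P2,P3,P1] Q1=[] Q2=[]
t=2-4: P2@Q0 runs 2, rem=4, I/O yield, promote→Q0. Q0=[P3,P1,P2] Q1=[] Q2=[]
t=4-5: P3@Q0 runs 1, rem=12, I/O yield, promote→Q0. Q0=[P1,P2,P3] Q1=[] Q2=[]
t=5-7: P1@Q0 runs 2, rem=6, I/O yield, promote→Q0. Q0=[P2,P3,P1] Q1=[] Q2=[]
t=7-9: P2@Q0 runs 2, rem=2, I/O yield, promote→Q0. Q0=[P3,P1,P2] Q1=[] Q2=[]
t=9-10: P3@Q0 runs 1, rem=11, I/O yield, promote→Q0. Q0=[P1,P2,P3] Q1=[] Q2=[]
t=10-12: P1@Q0 runs 2, rem=4, I/O yield, promote→Q0. Q0=[P2,P3,P1] Q1=[] Q2=[]
t=12-14: P2@Q0 runs 2, rem=0, completes. Q0=[P3,P1] Q1=[] Q2=[]
t=14-15: P3@Q0 runs 1, rem=10, I/O yield, promote→Q0. Q0=[P1,P3] Q1=[] Q2=[]
t=15-17: P1@Q0 runs 2, rem=2, I/O yield, promote→Q0. Q0=[P3,P1] Q1=[] Q2=[]
t=17-18: P3@Q0 runs 1, rem=9, I/O yield, promote→Q0. Q0=[P1,P3] Q1=[] Q2=[]
t=18-20: P1@Q0 runs 2, rem=0, completes. Q0=[P3] Q1=[] Q2=[]
t=20-21: P3@Q0 runs 1, rem=8, I/O yield, promote→Q0. Q0=[P3] Q1=[] Q2=[]
t=21-22: P3@Q0 runs 1, rem=7, I/O yield, promote→Q0. Q0=[P3] Q1=[] Q2=[]
t=22-23: P3@Q0 runs 1, rem=6, I/O yield, promote→Q0. Q0=[P3] Q1=[] Q2=[]
t=23-24: P3@Q0 runs 1, rem=5, I/O yield, promote→Q0. Q0=[P3] Q1=[] Q2=[]
t=24-25: P3@Q0 runs 1, rem=4, I/O yield, promote→Q0. Q0=[P3] Q1=[] Q2=[]
t=25-26: P3@Q0 runs 1, rem=3, I/O yield, promote→Q0. Q0=[P3] Q1=[] Q2=[]
t=26-27: P3@Q0 runs 1, rem=2, I/O yield, promote→Q0. Q0=[P3] Q1=[] Q2=[]
t=27-28: P3@Q0 runs 1, rem=1, I/O yield, promote→Q0. Q0=[P3] Q1=[] Q2=[]
t=28-29: P3@Q0 runs 1, rem=0, completes. Q0=[] Q1=[] Q2=[]

Answer: P1(0-2) P2(2-4) P3(4-5) P1(5-7) P2(7-9) P3(9-10) P1(10-12) P2(12-14) P3(14-15) P1(15-17) P3(17-18) P1(18-20) P3(20-21) P3(21-22) P3(22-23) P3(23-24) P3(24-25) P3(25-26) P3(26-27) P3(27-28) P3(28-29)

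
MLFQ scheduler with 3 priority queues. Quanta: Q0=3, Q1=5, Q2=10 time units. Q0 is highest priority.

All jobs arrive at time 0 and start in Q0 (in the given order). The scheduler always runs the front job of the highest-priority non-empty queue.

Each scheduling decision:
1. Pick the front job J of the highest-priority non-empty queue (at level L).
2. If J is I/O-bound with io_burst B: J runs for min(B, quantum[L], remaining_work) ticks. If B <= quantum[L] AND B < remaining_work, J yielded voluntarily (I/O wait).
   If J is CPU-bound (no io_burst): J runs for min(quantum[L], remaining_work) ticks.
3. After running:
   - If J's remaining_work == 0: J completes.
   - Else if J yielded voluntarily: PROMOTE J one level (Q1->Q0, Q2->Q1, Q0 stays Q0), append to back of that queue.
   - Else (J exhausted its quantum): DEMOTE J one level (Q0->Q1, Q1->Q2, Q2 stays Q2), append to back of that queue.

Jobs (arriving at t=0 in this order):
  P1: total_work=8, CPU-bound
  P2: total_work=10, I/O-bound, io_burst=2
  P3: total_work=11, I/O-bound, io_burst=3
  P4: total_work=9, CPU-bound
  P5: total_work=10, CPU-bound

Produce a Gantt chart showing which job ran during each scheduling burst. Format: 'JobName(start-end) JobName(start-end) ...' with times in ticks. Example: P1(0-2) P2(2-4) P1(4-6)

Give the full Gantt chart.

Answer: P1(0-3) P2(3-5) P3(5-8) P4(8-11) P5(11-14) P2(14-16) P3(16-19) P2(19-21) P3(21-24) P2(24-26) P3(26-28) P2(28-30) P1(30-35) P4(35-40) P5(40-45) P4(45-46) P5(46-48)

Derivation:
t=0-3: P1@Q0 runs 3, rem=5, quantum used, demote→Q1. Q0=[P2,P3,P4,P5] Q1=[P1] Q2=[]
t=3-5: P2@Q0 runs 2, rem=8, I/O yield, promote→Q0. Q0=[P3,P4,P5,P2] Q1=[P1] Q2=[]
t=5-8: P3@Q0 runs 3, rem=8, I/O yield, promote→Q0. Q0=[P4,P5,P2,P3] Q1=[P1] Q2=[]
t=8-11: P4@Q0 runs 3, rem=6, quantum used, demote→Q1. Q0=[P5,P2,P3] Q1=[P1,P4] Q2=[]
t=11-14: P5@Q0 runs 3, rem=7, quantum used, demote→Q1. Q0=[P2,P3] Q1=[P1,P4,P5] Q2=[]
t=14-16: P2@Q0 runs 2, rem=6, I/O yield, promote→Q0. Q0=[P3,P2] Q1=[P1,P4,P5] Q2=[]
t=16-19: P3@Q0 runs 3, rem=5, I/O yield, promote→Q0. Q0=[P2,P3] Q1=[P1,P4,P5] Q2=[]
t=19-21: P2@Q0 runs 2, rem=4, I/O yield, promote→Q0. Q0=[P3,P2] Q1=[P1,P4,P5] Q2=[]
t=21-24: P3@Q0 runs 3, rem=2, I/O yield, promote→Q0. Q0=[P2,P3] Q1=[P1,P4,P5] Q2=[]
t=24-26: P2@Q0 runs 2, rem=2, I/O yield, promote→Q0. Q0=[P3,P2] Q1=[P1,P4,P5] Q2=[]
t=26-28: P3@Q0 runs 2, rem=0, completes. Q0=[P2] Q1=[P1,P4,P5] Q2=[]
t=28-30: P2@Q0 runs 2, rem=0, completes. Q0=[] Q1=[P1,P4,P5] Q2=[]
t=30-35: P1@Q1 runs 5, rem=0, completes. Q0=[] Q1=[P4,P5] Q2=[]
t=35-40: P4@Q1 runs 5, rem=1, quantum used, demote→Q2. Q0=[] Q1=[P5] Q2=[P4]
t=40-45: P5@Q1 runs 5, rem=2, quantum used, demote→Q2. Q0=[] Q1=[] Q2=[P4,P5]
t=45-46: P4@Q2 runs 1, rem=0, completes. Q0=[] Q1=[] Q2=[P5]
t=46-48: P5@Q2 runs 2, rem=0, completes. Q0=[] Q1=[] Q2=[]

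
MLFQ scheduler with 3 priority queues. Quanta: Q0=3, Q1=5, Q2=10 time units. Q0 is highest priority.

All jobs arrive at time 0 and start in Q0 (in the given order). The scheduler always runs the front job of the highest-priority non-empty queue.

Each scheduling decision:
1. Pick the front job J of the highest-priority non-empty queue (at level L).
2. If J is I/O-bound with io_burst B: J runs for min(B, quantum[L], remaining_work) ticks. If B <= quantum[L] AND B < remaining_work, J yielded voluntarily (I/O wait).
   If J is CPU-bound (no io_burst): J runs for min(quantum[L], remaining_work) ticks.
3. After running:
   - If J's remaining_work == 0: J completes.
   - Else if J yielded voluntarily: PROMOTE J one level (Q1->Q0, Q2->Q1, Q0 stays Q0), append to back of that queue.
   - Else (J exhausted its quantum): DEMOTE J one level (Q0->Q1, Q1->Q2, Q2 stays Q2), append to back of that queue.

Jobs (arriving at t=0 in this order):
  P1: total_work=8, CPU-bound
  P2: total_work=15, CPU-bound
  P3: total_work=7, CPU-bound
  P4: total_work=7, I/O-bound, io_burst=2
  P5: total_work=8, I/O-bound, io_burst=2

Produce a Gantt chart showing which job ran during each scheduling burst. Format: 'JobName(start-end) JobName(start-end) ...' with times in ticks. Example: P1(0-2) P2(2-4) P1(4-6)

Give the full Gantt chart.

Answer: P1(0-3) P2(3-6) P3(6-9) P4(9-11) P5(11-13) P4(13-15) P5(15-17) P4(17-19) P5(19-21) P4(21-22) P5(22-24) P1(24-29) P2(29-34) P3(34-38) P2(38-45)

Derivation:
t=0-3: P1@Q0 runs 3, rem=5, quantum used, demote→Q1. Q0=[P2,P3,P4,P5] Q1=[P1] Q2=[]
t=3-6: P2@Q0 runs 3, rem=12, quantum used, demote→Q1. Q0=[P3,P4,P5] Q1=[P1,P2] Q2=[]
t=6-9: P3@Q0 runs 3, rem=4, quantum used, demote→Q1. Q0=[P4,P5] Q1=[P1,P2,P3] Q2=[]
t=9-11: P4@Q0 runs 2, rem=5, I/O yield, promote→Q0. Q0=[P5,P4] Q1=[P1,P2,P3] Q2=[]
t=11-13: P5@Q0 runs 2, rem=6, I/O yield, promote→Q0. Q0=[P4,P5] Q1=[P1,P2,P3] Q2=[]
t=13-15: P4@Q0 runs 2, rem=3, I/O yield, promote→Q0. Q0=[P5,P4] Q1=[P1,P2,P3] Q2=[]
t=15-17: P5@Q0 runs 2, rem=4, I/O yield, promote→Q0. Q0=[P4,P5] Q1=[P1,P2,P3] Q2=[]
t=17-19: P4@Q0 runs 2, rem=1, I/O yield, promote→Q0. Q0=[P5,P4] Q1=[P1,P2,P3] Q2=[]
t=19-21: P5@Q0 runs 2, rem=2, I/O yield, promote→Q0. Q0=[P4,P5] Q1=[P1,P2,P3] Q2=[]
t=21-22: P4@Q0 runs 1, rem=0, completes. Q0=[P5] Q1=[P1,P2,P3] Q2=[]
t=22-24: P5@Q0 runs 2, rem=0, completes. Q0=[] Q1=[P1,P2,P3] Q2=[]
t=24-29: P1@Q1 runs 5, rem=0, completes. Q0=[] Q1=[P2,P3] Q2=[]
t=29-34: P2@Q1 runs 5, rem=7, quantum used, demote→Q2. Q0=[] Q1=[P3] Q2=[P2]
t=34-38: P3@Q1 runs 4, rem=0, completes. Q0=[] Q1=[] Q2=[P2]
t=38-45: P2@Q2 runs 7, rem=0, completes. Q0=[] Q1=[] Q2=[]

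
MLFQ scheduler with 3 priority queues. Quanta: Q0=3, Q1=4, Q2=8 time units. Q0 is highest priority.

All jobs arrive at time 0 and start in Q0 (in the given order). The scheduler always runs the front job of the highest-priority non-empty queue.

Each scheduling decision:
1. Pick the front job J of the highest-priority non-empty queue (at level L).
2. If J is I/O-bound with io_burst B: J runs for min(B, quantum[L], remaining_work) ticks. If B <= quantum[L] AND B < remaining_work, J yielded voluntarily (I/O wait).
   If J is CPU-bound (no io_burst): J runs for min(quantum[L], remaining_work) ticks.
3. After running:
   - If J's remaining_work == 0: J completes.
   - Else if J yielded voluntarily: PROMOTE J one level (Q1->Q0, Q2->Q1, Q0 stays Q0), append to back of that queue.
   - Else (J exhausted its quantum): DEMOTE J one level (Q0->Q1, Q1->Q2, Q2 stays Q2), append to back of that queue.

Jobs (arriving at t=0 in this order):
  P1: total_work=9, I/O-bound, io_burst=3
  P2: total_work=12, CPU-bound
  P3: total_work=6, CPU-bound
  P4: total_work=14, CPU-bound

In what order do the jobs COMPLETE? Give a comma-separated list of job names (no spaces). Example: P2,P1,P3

t=0-3: P1@Q0 runs 3, rem=6, I/O yield, promote→Q0. Q0=[P2,P3,P4,P1] Q1=[] Q2=[]
t=3-6: P2@Q0 runs 3, rem=9, quantum used, demote→Q1. Q0=[P3,P4,P1] Q1=[P2] Q2=[]
t=6-9: P3@Q0 runs 3, rem=3, quantum used, demote→Q1. Q0=[P4,P1] Q1=[P2,P3] Q2=[]
t=9-12: P4@Q0 runs 3, rem=11, quantum used, demote→Q1. Q0=[P1] Q1=[P2,P3,P4] Q2=[]
t=12-15: P1@Q0 runs 3, rem=3, I/O yield, promote→Q0. Q0=[P1] Q1=[P2,P3,P4] Q2=[]
t=15-18: P1@Q0 runs 3, rem=0, completes. Q0=[] Q1=[P2,P3,P4] Q2=[]
t=18-22: P2@Q1 runs 4, rem=5, quantum used, demote→Q2. Q0=[] Q1=[P3,P4] Q2=[P2]
t=22-25: P3@Q1 runs 3, rem=0, completes. Q0=[] Q1=[P4] Q2=[P2]
t=25-29: P4@Q1 runs 4, rem=7, quantum used, demote→Q2. Q0=[] Q1=[] Q2=[P2,P4]
t=29-34: P2@Q2 runs 5, rem=0, completes. Q0=[] Q1=[] Q2=[P4]
t=34-41: P4@Q2 runs 7, rem=0, completes. Q0=[] Q1=[] Q2=[]

Answer: P1,P3,P2,P4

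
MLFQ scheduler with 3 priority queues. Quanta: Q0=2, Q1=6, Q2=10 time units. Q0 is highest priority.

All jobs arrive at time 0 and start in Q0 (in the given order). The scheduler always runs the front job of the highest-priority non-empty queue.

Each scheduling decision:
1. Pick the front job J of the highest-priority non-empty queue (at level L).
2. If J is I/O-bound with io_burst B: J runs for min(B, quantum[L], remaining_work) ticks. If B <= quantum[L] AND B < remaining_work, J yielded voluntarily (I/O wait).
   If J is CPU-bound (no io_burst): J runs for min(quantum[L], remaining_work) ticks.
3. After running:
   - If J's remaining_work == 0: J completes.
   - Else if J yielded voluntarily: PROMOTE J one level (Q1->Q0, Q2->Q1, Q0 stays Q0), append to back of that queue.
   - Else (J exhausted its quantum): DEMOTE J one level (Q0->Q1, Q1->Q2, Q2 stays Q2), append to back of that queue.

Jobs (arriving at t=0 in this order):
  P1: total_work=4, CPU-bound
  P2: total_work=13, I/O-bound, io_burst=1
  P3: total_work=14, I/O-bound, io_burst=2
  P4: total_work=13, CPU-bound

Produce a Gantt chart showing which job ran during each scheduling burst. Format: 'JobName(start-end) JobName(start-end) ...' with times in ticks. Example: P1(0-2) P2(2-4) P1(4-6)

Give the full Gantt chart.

Answer: P1(0-2) P2(2-3) P3(3-5) P4(5-7) P2(7-8) P3(8-10) P2(10-11) P3(11-13) P2(13-14) P3(14-16) P2(16-17) P3(17-19) P2(19-20) P3(20-22) P2(22-23) P3(23-25) P2(25-26) P2(26-27) P2(27-28) P2(28-29) P2(29-30) P2(30-31) P1(31-33) P4(33-39) P4(39-44)

Derivation:
t=0-2: P1@Q0 runs 2, rem=2, quantum used, demote→Q1. Q0=[P2,P3,P4] Q1=[P1] Q2=[]
t=2-3: P2@Q0 runs 1, rem=12, I/O yield, promote→Q0. Q0=[P3,P4,P2] Q1=[P1] Q2=[]
t=3-5: P3@Q0 runs 2, rem=12, I/O yield, promote→Q0. Q0=[P4,P2,P3] Q1=[P1] Q2=[]
t=5-7: P4@Q0 runs 2, rem=11, quantum used, demote→Q1. Q0=[P2,P3] Q1=[P1,P4] Q2=[]
t=7-8: P2@Q0 runs 1, rem=11, I/O yield, promote→Q0. Q0=[P3,P2] Q1=[P1,P4] Q2=[]
t=8-10: P3@Q0 runs 2, rem=10, I/O yield, promote→Q0. Q0=[P2,P3] Q1=[P1,P4] Q2=[]
t=10-11: P2@Q0 runs 1, rem=10, I/O yield, promote→Q0. Q0=[P3,P2] Q1=[P1,P4] Q2=[]
t=11-13: P3@Q0 runs 2, rem=8, I/O yield, promote→Q0. Q0=[P2,P3] Q1=[P1,P4] Q2=[]
t=13-14: P2@Q0 runs 1, rem=9, I/O yield, promote→Q0. Q0=[P3,P2] Q1=[P1,P4] Q2=[]
t=14-16: P3@Q0 runs 2, rem=6, I/O yield, promote→Q0. Q0=[P2,P3] Q1=[P1,P4] Q2=[]
t=16-17: P2@Q0 runs 1, rem=8, I/O yield, promote→Q0. Q0=[P3,P2] Q1=[P1,P4] Q2=[]
t=17-19: P3@Q0 runs 2, rem=4, I/O yield, promote→Q0. Q0=[P2,P3] Q1=[P1,P4] Q2=[]
t=19-20: P2@Q0 runs 1, rem=7, I/O yield, promote→Q0. Q0=[P3,P2] Q1=[P1,P4] Q2=[]
t=20-22: P3@Q0 runs 2, rem=2, I/O yield, promote→Q0. Q0=[P2,P3] Q1=[P1,P4] Q2=[]
t=22-23: P2@Q0 runs 1, rem=6, I/O yield, promote→Q0. Q0=[P3,P2] Q1=[P1,P4] Q2=[]
t=23-25: P3@Q0 runs 2, rem=0, completes. Q0=[P2] Q1=[P1,P4] Q2=[]
t=25-26: P2@Q0 runs 1, rem=5, I/O yield, promote→Q0. Q0=[P2] Q1=[P1,P4] Q2=[]
t=26-27: P2@Q0 runs 1, rem=4, I/O yield, promote→Q0. Q0=[P2] Q1=[P1,P4] Q2=[]
t=27-28: P2@Q0 runs 1, rem=3, I/O yield, promote→Q0. Q0=[P2] Q1=[P1,P4] Q2=[]
t=28-29: P2@Q0 runs 1, rem=2, I/O yield, promote→Q0. Q0=[P2] Q1=[P1,P4] Q2=[]
t=29-30: P2@Q0 runs 1, rem=1, I/O yield, promote→Q0. Q0=[P2] Q1=[P1,P4] Q2=[]
t=30-31: P2@Q0 runs 1, rem=0, completes. Q0=[] Q1=[P1,P4] Q2=[]
t=31-33: P1@Q1 runs 2, rem=0, completes. Q0=[] Q1=[P4] Q2=[]
t=33-39: P4@Q1 runs 6, rem=5, quantum used, demote→Q2. Q0=[] Q1=[] Q2=[P4]
t=39-44: P4@Q2 runs 5, rem=0, completes. Q0=[] Q1=[] Q2=[]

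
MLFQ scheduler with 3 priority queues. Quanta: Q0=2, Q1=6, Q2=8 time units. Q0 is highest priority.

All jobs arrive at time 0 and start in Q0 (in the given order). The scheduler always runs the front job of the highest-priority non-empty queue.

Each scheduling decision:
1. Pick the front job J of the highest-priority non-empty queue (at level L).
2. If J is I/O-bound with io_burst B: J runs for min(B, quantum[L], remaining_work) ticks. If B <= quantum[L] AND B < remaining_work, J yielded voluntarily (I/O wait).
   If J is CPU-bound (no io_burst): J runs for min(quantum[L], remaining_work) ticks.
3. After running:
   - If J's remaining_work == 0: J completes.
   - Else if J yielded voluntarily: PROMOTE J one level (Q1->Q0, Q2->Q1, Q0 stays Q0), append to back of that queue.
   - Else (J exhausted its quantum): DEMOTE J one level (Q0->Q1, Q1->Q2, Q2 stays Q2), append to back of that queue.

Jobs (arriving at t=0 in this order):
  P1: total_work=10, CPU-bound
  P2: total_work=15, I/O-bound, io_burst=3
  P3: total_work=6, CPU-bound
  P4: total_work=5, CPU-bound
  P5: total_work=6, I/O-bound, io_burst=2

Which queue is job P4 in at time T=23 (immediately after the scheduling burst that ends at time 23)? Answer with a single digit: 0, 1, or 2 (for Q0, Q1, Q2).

Answer: 1

Derivation:
t=0-2: P1@Q0 runs 2, rem=8, quantum used, demote→Q1. Q0=[P2,P3,P4,P5] Q1=[P1] Q2=[]
t=2-4: P2@Q0 runs 2, rem=13, quantum used, demote→Q1. Q0=[P3,P4,P5] Q1=[P1,P2] Q2=[]
t=4-6: P3@Q0 runs 2, rem=4, quantum used, demote→Q1. Q0=[P4,P5] Q1=[P1,P2,P3] Q2=[]
t=6-8: P4@Q0 runs 2, rem=3, quantum used, demote→Q1. Q0=[P5] Q1=[P1,P2,P3,P4] Q2=[]
t=8-10: P5@Q0 runs 2, rem=4, I/O yield, promote→Q0. Q0=[P5] Q1=[P1,P2,P3,P4] Q2=[]
t=10-12: P5@Q0 runs 2, rem=2, I/O yield, promote→Q0. Q0=[P5] Q1=[P1,P2,P3,P4] Q2=[]
t=12-14: P5@Q0 runs 2, rem=0, completes. Q0=[] Q1=[P1,P2,P3,P4] Q2=[]
t=14-20: P1@Q1 runs 6, rem=2, quantum used, demote→Q2. Q0=[] Q1=[P2,P3,P4] Q2=[P1]
t=20-23: P2@Q1 runs 3, rem=10, I/O yield, promote→Q0. Q0=[P2] Q1=[P3,P4] Q2=[P1]
t=23-25: P2@Q0 runs 2, rem=8, quantum used, demote→Q1. Q0=[] Q1=[P3,P4,P2] Q2=[P1]
t=25-29: P3@Q1 runs 4, rem=0, completes. Q0=[] Q1=[P4,P2] Q2=[P1]
t=29-32: P4@Q1 runs 3, rem=0, completes. Q0=[] Q1=[P2] Q2=[P1]
t=32-35: P2@Q1 runs 3, rem=5, I/O yield, promote→Q0. Q0=[P2] Q1=[] Q2=[P1]
t=35-37: P2@Q0 runs 2, rem=3, quantum used, demote→Q1. Q0=[] Q1=[P2] Q2=[P1]
t=37-40: P2@Q1 runs 3, rem=0, completes. Q0=[] Q1=[] Q2=[P1]
t=40-42: P1@Q2 runs 2, rem=0, completes. Q0=[] Q1=[] Q2=[]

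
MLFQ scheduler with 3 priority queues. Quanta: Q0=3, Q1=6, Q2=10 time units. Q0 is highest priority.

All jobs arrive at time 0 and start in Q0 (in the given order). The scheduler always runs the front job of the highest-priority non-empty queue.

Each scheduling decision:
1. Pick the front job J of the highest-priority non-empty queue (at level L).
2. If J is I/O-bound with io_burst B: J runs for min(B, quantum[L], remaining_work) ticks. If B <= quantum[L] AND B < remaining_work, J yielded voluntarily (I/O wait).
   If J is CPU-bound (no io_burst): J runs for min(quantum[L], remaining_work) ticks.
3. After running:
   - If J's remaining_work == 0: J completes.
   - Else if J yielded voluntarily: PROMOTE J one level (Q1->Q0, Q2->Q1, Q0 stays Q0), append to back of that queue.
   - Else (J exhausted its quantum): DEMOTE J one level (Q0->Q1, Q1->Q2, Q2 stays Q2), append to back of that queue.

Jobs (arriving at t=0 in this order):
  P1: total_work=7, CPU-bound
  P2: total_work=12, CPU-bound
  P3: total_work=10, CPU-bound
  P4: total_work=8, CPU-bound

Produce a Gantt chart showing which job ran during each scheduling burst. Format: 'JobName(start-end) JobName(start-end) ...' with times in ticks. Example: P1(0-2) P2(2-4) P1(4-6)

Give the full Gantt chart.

Answer: P1(0-3) P2(3-6) P3(6-9) P4(9-12) P1(12-16) P2(16-22) P3(22-28) P4(28-33) P2(33-36) P3(36-37)

Derivation:
t=0-3: P1@Q0 runs 3, rem=4, quantum used, demote→Q1. Q0=[P2,P3,P4] Q1=[P1] Q2=[]
t=3-6: P2@Q0 runs 3, rem=9, quantum used, demote→Q1. Q0=[P3,P4] Q1=[P1,P2] Q2=[]
t=6-9: P3@Q0 runs 3, rem=7, quantum used, demote→Q1. Q0=[P4] Q1=[P1,P2,P3] Q2=[]
t=9-12: P4@Q0 runs 3, rem=5, quantum used, demote→Q1. Q0=[] Q1=[P1,P2,P3,P4] Q2=[]
t=12-16: P1@Q1 runs 4, rem=0, completes. Q0=[] Q1=[P2,P3,P4] Q2=[]
t=16-22: P2@Q1 runs 6, rem=3, quantum used, demote→Q2. Q0=[] Q1=[P3,P4] Q2=[P2]
t=22-28: P3@Q1 runs 6, rem=1, quantum used, demote→Q2. Q0=[] Q1=[P4] Q2=[P2,P3]
t=28-33: P4@Q1 runs 5, rem=0, completes. Q0=[] Q1=[] Q2=[P2,P3]
t=33-36: P2@Q2 runs 3, rem=0, completes. Q0=[] Q1=[] Q2=[P3]
t=36-37: P3@Q2 runs 1, rem=0, completes. Q0=[] Q1=[] Q2=[]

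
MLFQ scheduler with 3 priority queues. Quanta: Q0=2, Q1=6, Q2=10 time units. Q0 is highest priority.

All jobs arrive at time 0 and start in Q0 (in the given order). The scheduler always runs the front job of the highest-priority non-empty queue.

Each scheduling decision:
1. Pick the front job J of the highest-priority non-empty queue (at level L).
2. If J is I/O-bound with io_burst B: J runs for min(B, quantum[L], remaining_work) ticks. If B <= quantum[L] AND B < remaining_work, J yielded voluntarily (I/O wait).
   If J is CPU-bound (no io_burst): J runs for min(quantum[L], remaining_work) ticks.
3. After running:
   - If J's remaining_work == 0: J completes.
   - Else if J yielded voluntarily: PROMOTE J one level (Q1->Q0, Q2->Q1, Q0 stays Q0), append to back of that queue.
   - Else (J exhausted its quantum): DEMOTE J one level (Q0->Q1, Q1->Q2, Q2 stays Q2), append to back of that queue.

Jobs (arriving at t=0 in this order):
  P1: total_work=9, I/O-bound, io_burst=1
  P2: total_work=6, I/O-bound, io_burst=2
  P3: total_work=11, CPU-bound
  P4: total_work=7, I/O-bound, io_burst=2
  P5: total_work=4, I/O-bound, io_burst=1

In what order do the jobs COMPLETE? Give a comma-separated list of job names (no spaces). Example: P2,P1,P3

t=0-1: P1@Q0 runs 1, rem=8, I/O yield, promote→Q0. Q0=[P2,P3,P4,P5,P1] Q1=[] Q2=[]
t=1-3: P2@Q0 runs 2, rem=4, I/O yield, promote→Q0. Q0=[P3,P4,P5,P1,P2] Q1=[] Q2=[]
t=3-5: P3@Q0 runs 2, rem=9, quantum used, demote→Q1. Q0=[P4,P5,P1,P2] Q1=[P3] Q2=[]
t=5-7: P4@Q0 runs 2, rem=5, I/O yield, promote→Q0. Q0=[P5,P1,P2,P4] Q1=[P3] Q2=[]
t=7-8: P5@Q0 runs 1, rem=3, I/O yield, promote→Q0. Q0=[P1,P2,P4,P5] Q1=[P3] Q2=[]
t=8-9: P1@Q0 runs 1, rem=7, I/O yield, promote→Q0. Q0=[P2,P4,P5,P1] Q1=[P3] Q2=[]
t=9-11: P2@Q0 runs 2, rem=2, I/O yield, promote→Q0. Q0=[P4,P5,P1,P2] Q1=[P3] Q2=[]
t=11-13: P4@Q0 runs 2, rem=3, I/O yield, promote→Q0. Q0=[P5,P1,P2,P4] Q1=[P3] Q2=[]
t=13-14: P5@Q0 runs 1, rem=2, I/O yield, promote→Q0. Q0=[P1,P2,P4,P5] Q1=[P3] Q2=[]
t=14-15: P1@Q0 runs 1, rem=6, I/O yield, promote→Q0. Q0=[P2,P4,P5,P1] Q1=[P3] Q2=[]
t=15-17: P2@Q0 runs 2, rem=0, completes. Q0=[P4,P5,P1] Q1=[P3] Q2=[]
t=17-19: P4@Q0 runs 2, rem=1, I/O yield, promote→Q0. Q0=[P5,P1,P4] Q1=[P3] Q2=[]
t=19-20: P5@Q0 runs 1, rem=1, I/O yield, promote→Q0. Q0=[P1,P4,P5] Q1=[P3] Q2=[]
t=20-21: P1@Q0 runs 1, rem=5, I/O yield, promote→Q0. Q0=[P4,P5,P1] Q1=[P3] Q2=[]
t=21-22: P4@Q0 runs 1, rem=0, completes. Q0=[P5,P1] Q1=[P3] Q2=[]
t=22-23: P5@Q0 runs 1, rem=0, completes. Q0=[P1] Q1=[P3] Q2=[]
t=23-24: P1@Q0 runs 1, rem=4, I/O yield, promote→Q0. Q0=[P1] Q1=[P3] Q2=[]
t=24-25: P1@Q0 runs 1, rem=3, I/O yield, promote→Q0. Q0=[P1] Q1=[P3] Q2=[]
t=25-26: P1@Q0 runs 1, rem=2, I/O yield, promote→Q0. Q0=[P1] Q1=[P3] Q2=[]
t=26-27: P1@Q0 runs 1, rem=1, I/O yield, promote→Q0. Q0=[P1] Q1=[P3] Q2=[]
t=27-28: P1@Q0 runs 1, rem=0, completes. Q0=[] Q1=[P3] Q2=[]
t=28-34: P3@Q1 runs 6, rem=3, quantum used, demote→Q2. Q0=[] Q1=[] Q2=[P3]
t=34-37: P3@Q2 runs 3, rem=0, completes. Q0=[] Q1=[] Q2=[]

Answer: P2,P4,P5,P1,P3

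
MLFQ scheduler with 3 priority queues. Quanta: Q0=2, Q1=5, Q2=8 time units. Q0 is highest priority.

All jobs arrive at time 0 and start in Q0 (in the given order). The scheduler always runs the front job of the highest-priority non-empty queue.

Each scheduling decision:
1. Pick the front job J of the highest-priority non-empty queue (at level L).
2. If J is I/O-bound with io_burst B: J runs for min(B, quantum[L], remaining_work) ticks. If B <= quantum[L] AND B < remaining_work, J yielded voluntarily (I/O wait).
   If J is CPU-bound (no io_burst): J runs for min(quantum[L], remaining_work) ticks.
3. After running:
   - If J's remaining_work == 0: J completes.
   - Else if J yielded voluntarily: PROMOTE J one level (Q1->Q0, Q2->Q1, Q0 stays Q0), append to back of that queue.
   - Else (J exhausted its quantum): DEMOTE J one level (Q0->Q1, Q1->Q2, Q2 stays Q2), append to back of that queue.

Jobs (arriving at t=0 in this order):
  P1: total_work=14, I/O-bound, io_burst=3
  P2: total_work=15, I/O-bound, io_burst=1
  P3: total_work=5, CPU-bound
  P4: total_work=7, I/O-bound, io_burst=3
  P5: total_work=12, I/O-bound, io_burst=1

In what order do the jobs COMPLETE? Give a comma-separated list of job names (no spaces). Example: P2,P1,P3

Answer: P5,P2,P3,P4,P1

Derivation:
t=0-2: P1@Q0 runs 2, rem=12, quantum used, demote→Q1. Q0=[P2,P3,P4,P5] Q1=[P1] Q2=[]
t=2-3: P2@Q0 runs 1, rem=14, I/O yield, promote→Q0. Q0=[P3,P4,P5,P2] Q1=[P1] Q2=[]
t=3-5: P3@Q0 runs 2, rem=3, quantum used, demote→Q1. Q0=[P4,P5,P2] Q1=[P1,P3] Q2=[]
t=5-7: P4@Q0 runs 2, rem=5, quantum used, demote→Q1. Q0=[P5,P2] Q1=[P1,P3,P4] Q2=[]
t=7-8: P5@Q0 runs 1, rem=11, I/O yield, promote→Q0. Q0=[P2,P5] Q1=[P1,P3,P4] Q2=[]
t=8-9: P2@Q0 runs 1, rem=13, I/O yield, promote→Q0. Q0=[P5,P2] Q1=[P1,P3,P4] Q2=[]
t=9-10: P5@Q0 runs 1, rem=10, I/O yield, promote→Q0. Q0=[P2,P5] Q1=[P1,P3,P4] Q2=[]
t=10-11: P2@Q0 runs 1, rem=12, I/O yield, promote→Q0. Q0=[P5,P2] Q1=[P1,P3,P4] Q2=[]
t=11-12: P5@Q0 runs 1, rem=9, I/O yield, promote→Q0. Q0=[P2,P5] Q1=[P1,P3,P4] Q2=[]
t=12-13: P2@Q0 runs 1, rem=11, I/O yield, promote→Q0. Q0=[P5,P2] Q1=[P1,P3,P4] Q2=[]
t=13-14: P5@Q0 runs 1, rem=8, I/O yield, promote→Q0. Q0=[P2,P5] Q1=[P1,P3,P4] Q2=[]
t=14-15: P2@Q0 runs 1, rem=10, I/O yield, promote→Q0. Q0=[P5,P2] Q1=[P1,P3,P4] Q2=[]
t=15-16: P5@Q0 runs 1, rem=7, I/O yield, promote→Q0. Q0=[P2,P5] Q1=[P1,P3,P4] Q2=[]
t=16-17: P2@Q0 runs 1, rem=9, I/O yield, promote→Q0. Q0=[P5,P2] Q1=[P1,P3,P4] Q2=[]
t=17-18: P5@Q0 runs 1, rem=6, I/O yield, promote→Q0. Q0=[P2,P5] Q1=[P1,P3,P4] Q2=[]
t=18-19: P2@Q0 runs 1, rem=8, I/O yield, promote→Q0. Q0=[P5,P2] Q1=[P1,P3,P4] Q2=[]
t=19-20: P5@Q0 runs 1, rem=5, I/O yield, promote→Q0. Q0=[P2,P5] Q1=[P1,P3,P4] Q2=[]
t=20-21: P2@Q0 runs 1, rem=7, I/O yield, promote→Q0. Q0=[P5,P2] Q1=[P1,P3,P4] Q2=[]
t=21-22: P5@Q0 runs 1, rem=4, I/O yield, promote→Q0. Q0=[P2,P5] Q1=[P1,P3,P4] Q2=[]
t=22-23: P2@Q0 runs 1, rem=6, I/O yield, promote→Q0. Q0=[P5,P2] Q1=[P1,P3,P4] Q2=[]
t=23-24: P5@Q0 runs 1, rem=3, I/O yield, promote→Q0. Q0=[P2,P5] Q1=[P1,P3,P4] Q2=[]
t=24-25: P2@Q0 runs 1, rem=5, I/O yield, promote→Q0. Q0=[P5,P2] Q1=[P1,P3,P4] Q2=[]
t=25-26: P5@Q0 runs 1, rem=2, I/O yield, promote→Q0. Q0=[P2,P5] Q1=[P1,P3,P4] Q2=[]
t=26-27: P2@Q0 runs 1, rem=4, I/O yield, promote→Q0. Q0=[P5,P2] Q1=[P1,P3,P4] Q2=[]
t=27-28: P5@Q0 runs 1, rem=1, I/O yield, promote→Q0. Q0=[P2,P5] Q1=[P1,P3,P4] Q2=[]
t=28-29: P2@Q0 runs 1, rem=3, I/O yield, promote→Q0. Q0=[P5,P2] Q1=[P1,P3,P4] Q2=[]
t=29-30: P5@Q0 runs 1, rem=0, completes. Q0=[P2] Q1=[P1,P3,P4] Q2=[]
t=30-31: P2@Q0 runs 1, rem=2, I/O yield, promote→Q0. Q0=[P2] Q1=[P1,P3,P4] Q2=[]
t=31-32: P2@Q0 runs 1, rem=1, I/O yield, promote→Q0. Q0=[P2] Q1=[P1,P3,P4] Q2=[]
t=32-33: P2@Q0 runs 1, rem=0, completes. Q0=[] Q1=[P1,P3,P4] Q2=[]
t=33-36: P1@Q1 runs 3, rem=9, I/O yield, promote→Q0. Q0=[P1] Q1=[P3,P4] Q2=[]
t=36-38: P1@Q0 runs 2, rem=7, quantum used, demote→Q1. Q0=[] Q1=[P3,P4,P1] Q2=[]
t=38-41: P3@Q1 runs 3, rem=0, completes. Q0=[] Q1=[P4,P1] Q2=[]
t=41-44: P4@Q1 runs 3, rem=2, I/O yield, promote→Q0. Q0=[P4] Q1=[P1] Q2=[]
t=44-46: P4@Q0 runs 2, rem=0, completes. Q0=[] Q1=[P1] Q2=[]
t=46-49: P1@Q1 runs 3, rem=4, I/O yield, promote→Q0. Q0=[P1] Q1=[] Q2=[]
t=49-51: P1@Q0 runs 2, rem=2, quantum used, demote→Q1. Q0=[] Q1=[P1] Q2=[]
t=51-53: P1@Q1 runs 2, rem=0, completes. Q0=[] Q1=[] Q2=[]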